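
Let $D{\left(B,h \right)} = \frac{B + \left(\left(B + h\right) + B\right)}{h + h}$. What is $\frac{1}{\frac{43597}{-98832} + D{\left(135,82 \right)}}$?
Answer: $\frac{4052112}{10245319} \approx 0.39551$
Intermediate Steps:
$D{\left(B,h \right)} = \frac{h + 3 B}{2 h}$ ($D{\left(B,h \right)} = \frac{B + \left(h + 2 B\right)}{2 h} = \left(h + 3 B\right) \frac{1}{2 h} = \frac{h + 3 B}{2 h}$)
$\frac{1}{\frac{43597}{-98832} + D{\left(135,82 \right)}} = \frac{1}{\frac{43597}{-98832} + \frac{82 + 3 \cdot 135}{2 \cdot 82}} = \frac{1}{43597 \left(- \frac{1}{98832}\right) + \frac{1}{2} \cdot \frac{1}{82} \left(82 + 405\right)} = \frac{1}{- \frac{43597}{98832} + \frac{1}{2} \cdot \frac{1}{82} \cdot 487} = \frac{1}{- \frac{43597}{98832} + \frac{487}{164}} = \frac{1}{\frac{10245319}{4052112}} = \frac{4052112}{10245319}$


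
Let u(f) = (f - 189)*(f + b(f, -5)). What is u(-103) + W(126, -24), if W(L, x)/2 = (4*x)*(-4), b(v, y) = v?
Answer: 60920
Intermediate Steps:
W(L, x) = -32*x (W(L, x) = 2*((4*x)*(-4)) = 2*(-16*x) = -32*x)
u(f) = 2*f*(-189 + f) (u(f) = (f - 189)*(f + f) = (-189 + f)*(2*f) = 2*f*(-189 + f))
u(-103) + W(126, -24) = 2*(-103)*(-189 - 103) - 32*(-24) = 2*(-103)*(-292) + 768 = 60152 + 768 = 60920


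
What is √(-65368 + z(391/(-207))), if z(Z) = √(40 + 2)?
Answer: √(-65368 + √42) ≈ 255.66*I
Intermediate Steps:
z(Z) = √42
√(-65368 + z(391/(-207))) = √(-65368 + √42)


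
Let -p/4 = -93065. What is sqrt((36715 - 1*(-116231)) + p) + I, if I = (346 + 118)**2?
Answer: 215296 + sqrt(525206) ≈ 2.1602e+5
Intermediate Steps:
p = 372260 (p = -4*(-93065) = 372260)
I = 215296 (I = 464**2 = 215296)
sqrt((36715 - 1*(-116231)) + p) + I = sqrt((36715 - 1*(-116231)) + 372260) + 215296 = sqrt((36715 + 116231) + 372260) + 215296 = sqrt(152946 + 372260) + 215296 = sqrt(525206) + 215296 = 215296 + sqrt(525206)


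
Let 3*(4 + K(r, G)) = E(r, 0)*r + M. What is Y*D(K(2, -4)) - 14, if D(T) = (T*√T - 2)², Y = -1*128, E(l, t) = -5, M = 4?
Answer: 27122 - 3072*I*√6 ≈ 27122.0 - 7524.8*I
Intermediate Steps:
Y = -128
K(r, G) = -8/3 - 5*r/3 (K(r, G) = -4 + (-5*r + 4)/3 = -4 + (4 - 5*r)/3 = -4 + (4/3 - 5*r/3) = -8/3 - 5*r/3)
D(T) = (-2 + T^(3/2))² (D(T) = (T^(3/2) - 2)² = (-2 + T^(3/2))²)
Y*D(K(2, -4)) - 14 = -128*(-2 + (-8/3 - 5/3*2)^(3/2))² - 14 = -128*(-2 + (-8/3 - 10/3)^(3/2))² - 14 = -128*(-2 + (-6)^(3/2))² - 14 = -128*(-2 - 6*I*√6)² - 14 = -14 - 128*(-2 - 6*I*√6)²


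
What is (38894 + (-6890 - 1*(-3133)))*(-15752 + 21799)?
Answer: 212473439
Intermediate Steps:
(38894 + (-6890 - 1*(-3133)))*(-15752 + 21799) = (38894 + (-6890 + 3133))*6047 = (38894 - 3757)*6047 = 35137*6047 = 212473439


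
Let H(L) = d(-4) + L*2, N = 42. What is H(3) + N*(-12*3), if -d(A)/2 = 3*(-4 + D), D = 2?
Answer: -1494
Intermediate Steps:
d(A) = 12 (d(A) = -6*(-4 + 2) = -6*(-2) = -2*(-6) = 12)
H(L) = 12 + 2*L (H(L) = 12 + L*2 = 12 + 2*L)
H(3) + N*(-12*3) = (12 + 2*3) + 42*(-12*3) = (12 + 6) + 42*(-36) = 18 - 1512 = -1494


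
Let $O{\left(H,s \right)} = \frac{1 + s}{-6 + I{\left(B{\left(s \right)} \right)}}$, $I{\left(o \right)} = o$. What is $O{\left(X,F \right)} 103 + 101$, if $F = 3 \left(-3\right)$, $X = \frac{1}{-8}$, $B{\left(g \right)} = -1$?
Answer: $\frac{1531}{7} \approx 218.71$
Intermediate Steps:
$X = - \frac{1}{8} \approx -0.125$
$F = -9$
$O{\left(H,s \right)} = - \frac{1}{7} - \frac{s}{7}$ ($O{\left(H,s \right)} = \frac{1 + s}{-6 - 1} = \frac{1 + s}{-7} = \left(1 + s\right) \left(- \frac{1}{7}\right) = - \frac{1}{7} - \frac{s}{7}$)
$O{\left(X,F \right)} 103 + 101 = \left(- \frac{1}{7} - - \frac{9}{7}\right) 103 + 101 = \left(- \frac{1}{7} + \frac{9}{7}\right) 103 + 101 = \frac{8}{7} \cdot 103 + 101 = \frac{824}{7} + 101 = \frac{1531}{7}$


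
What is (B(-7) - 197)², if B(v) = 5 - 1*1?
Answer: 37249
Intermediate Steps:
B(v) = 4 (B(v) = 5 - 1 = 4)
(B(-7) - 197)² = (4 - 197)² = (-193)² = 37249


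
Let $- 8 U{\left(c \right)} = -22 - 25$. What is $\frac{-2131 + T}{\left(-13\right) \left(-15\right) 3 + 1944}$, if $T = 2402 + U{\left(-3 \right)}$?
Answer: $\frac{2215}{20232} \approx 0.10948$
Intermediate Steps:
$U{\left(c \right)} = \frac{47}{8}$ ($U{\left(c \right)} = - \frac{-22 - 25}{8} = \left(- \frac{1}{8}\right) \left(-47\right) = \frac{47}{8}$)
$T = \frac{19263}{8}$ ($T = 2402 + \frac{47}{8} = \frac{19263}{8} \approx 2407.9$)
$\frac{-2131 + T}{\left(-13\right) \left(-15\right) 3 + 1944} = \frac{-2131 + \frac{19263}{8}}{\left(-13\right) \left(-15\right) 3 + 1944} = \frac{2215}{8 \left(195 \cdot 3 + 1944\right)} = \frac{2215}{8 \left(585 + 1944\right)} = \frac{2215}{8 \cdot 2529} = \frac{2215}{8} \cdot \frac{1}{2529} = \frac{2215}{20232}$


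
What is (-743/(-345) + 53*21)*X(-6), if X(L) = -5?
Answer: -384728/69 ≈ -5575.8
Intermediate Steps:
(-743/(-345) + 53*21)*X(-6) = (-743/(-345) + 53*21)*(-5) = (-743*(-1/345) + 1113)*(-5) = (743/345 + 1113)*(-5) = (384728/345)*(-5) = -384728/69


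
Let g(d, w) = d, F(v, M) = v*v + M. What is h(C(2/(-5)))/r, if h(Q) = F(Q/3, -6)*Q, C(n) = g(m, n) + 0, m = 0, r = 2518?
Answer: 0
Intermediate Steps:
F(v, M) = M + v**2 (F(v, M) = v**2 + M = M + v**2)
C(n) = 0 (C(n) = 0 + 0 = 0)
h(Q) = Q*(-6 + Q**2/9) (h(Q) = (-6 + (Q/3)**2)*Q = (-6 + Q**2/9)*Q = Q*(-6 + Q**2/9))
h(C(2/(-5)))/r = ((1/9)*0*(-54 + 0**2))/2518 = ((1/9)*0*(-54 + 0))*(1/2518) = ((1/9)*0*(-54))*(1/2518) = 0*(1/2518) = 0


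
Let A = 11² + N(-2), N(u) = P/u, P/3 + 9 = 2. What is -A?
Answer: -263/2 ≈ -131.50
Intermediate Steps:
P = -21 (P = -27 + 3*2 = -27 + 6 = -21)
N(u) = -21/u
A = 263/2 (A = 11² - 21/(-2) = 121 - 21*(-½) = 121 + 21/2 = 263/2 ≈ 131.50)
-A = -1*263/2 = -263/2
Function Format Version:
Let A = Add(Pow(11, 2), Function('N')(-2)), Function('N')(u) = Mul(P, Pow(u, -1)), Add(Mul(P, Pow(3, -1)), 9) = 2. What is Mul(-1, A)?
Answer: Rational(-263, 2) ≈ -131.50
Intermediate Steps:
P = -21 (P = Add(-27, Mul(3, 2)) = Add(-27, 6) = -21)
Function('N')(u) = Mul(-21, Pow(u, -1))
A = Rational(263, 2) (A = Add(Pow(11, 2), Mul(-21, Pow(-2, -1))) = Add(121, Mul(-21, Rational(-1, 2))) = Add(121, Rational(21, 2)) = Rational(263, 2) ≈ 131.50)
Mul(-1, A) = Mul(-1, Rational(263, 2)) = Rational(-263, 2)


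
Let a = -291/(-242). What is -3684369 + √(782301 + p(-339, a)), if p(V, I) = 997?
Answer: -3684369 + √783298 ≈ -3.6835e+6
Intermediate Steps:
a = 291/242 (a = -291*(-1/242) = 291/242 ≈ 1.2025)
-3684369 + √(782301 + p(-339, a)) = -3684369 + √(782301 + 997) = -3684369 + √783298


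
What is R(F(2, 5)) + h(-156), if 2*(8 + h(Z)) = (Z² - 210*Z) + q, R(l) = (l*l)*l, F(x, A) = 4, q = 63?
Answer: 57271/2 ≈ 28636.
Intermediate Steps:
R(l) = l³ (R(l) = l²*l = l³)
h(Z) = 47/2 + Z²/2 - 105*Z (h(Z) = -8 + ((Z² - 210*Z) + 63)/2 = -8 + (63 + Z² - 210*Z)/2 = -8 + (63/2 + Z²/2 - 105*Z) = 47/2 + Z²/2 - 105*Z)
R(F(2, 5)) + h(-156) = 4³ + (47/2 + (½)*(-156)² - 105*(-156)) = 64 + (47/2 + (½)*24336 + 16380) = 64 + (47/2 + 12168 + 16380) = 64 + 57143/2 = 57271/2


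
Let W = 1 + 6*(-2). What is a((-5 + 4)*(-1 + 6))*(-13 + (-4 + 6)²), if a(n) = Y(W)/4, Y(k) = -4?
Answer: 9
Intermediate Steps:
W = -11 (W = 1 - 12 = -11)
a(n) = -1 (a(n) = -4/4 = -4*¼ = -1)
a((-5 + 4)*(-1 + 6))*(-13 + (-4 + 6)²) = -(-13 + (-4 + 6)²) = -(-13 + 2²) = -(-13 + 4) = -1*(-9) = 9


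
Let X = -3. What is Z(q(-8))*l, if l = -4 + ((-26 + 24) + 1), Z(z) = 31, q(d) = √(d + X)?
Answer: -155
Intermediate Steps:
q(d) = √(-3 + d) (q(d) = √(d - 3) = √(-3 + d))
l = -5 (l = -4 + (-2 + 1) = -4 - 1 = -5)
Z(q(-8))*l = 31*(-5) = -155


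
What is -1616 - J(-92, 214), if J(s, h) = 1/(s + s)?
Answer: -297343/184 ≈ -1616.0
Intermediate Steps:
J(s, h) = 1/(2*s)
-1616 - J(-92, 214) = -1616 - 1/(2*(-92)) = -1616 - (-1)/(2*92) = -1616 - 1*(-1/184) = -1616 + 1/184 = -297343/184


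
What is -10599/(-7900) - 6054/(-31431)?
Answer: 126987923/82768300 ≈ 1.5343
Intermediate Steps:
-10599/(-7900) - 6054/(-31431) = -10599*(-1/7900) - 6054*(-1/31431) = 10599/7900 + 2018/10477 = 126987923/82768300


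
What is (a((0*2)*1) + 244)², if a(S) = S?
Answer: 59536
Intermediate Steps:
(a((0*2)*1) + 244)² = ((0*2)*1 + 244)² = (0*1 + 244)² = (0 + 244)² = 244² = 59536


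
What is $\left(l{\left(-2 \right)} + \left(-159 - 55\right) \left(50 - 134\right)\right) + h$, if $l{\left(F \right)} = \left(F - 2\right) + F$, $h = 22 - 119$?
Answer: $17873$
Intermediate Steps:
$h = -97$
$l{\left(F \right)} = -2 + 2 F$ ($l{\left(F \right)} = \left(-2 + F\right) + F = -2 + 2 F$)
$\left(l{\left(-2 \right)} + \left(-159 - 55\right) \left(50 - 134\right)\right) + h = \left(\left(-2 + 2 \left(-2\right)\right) + \left(-159 - 55\right) \left(50 - 134\right)\right) - 97 = \left(\left(-2 - 4\right) + \left(-159 - 55\right) \left(-84\right)\right) - 97 = \left(-6 - -17976\right) - 97 = \left(-6 + 17976\right) - 97 = 17970 - 97 = 17873$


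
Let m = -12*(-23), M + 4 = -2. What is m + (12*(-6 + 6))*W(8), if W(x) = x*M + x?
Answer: 276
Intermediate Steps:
M = -6 (M = -4 - 2 = -6)
m = 276
W(x) = -5*x (W(x) = x*(-6) + x = -6*x + x = -5*x)
m + (12*(-6 + 6))*W(8) = 276 + (12*(-6 + 6))*(-5*8) = 276 + (12*0)*(-40) = 276 + 0*(-40) = 276 + 0 = 276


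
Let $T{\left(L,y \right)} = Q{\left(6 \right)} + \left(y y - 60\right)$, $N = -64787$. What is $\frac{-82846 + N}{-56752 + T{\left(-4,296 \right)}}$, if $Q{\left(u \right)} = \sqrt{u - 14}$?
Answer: $- \frac{1136921733}{237221606} + \frac{147633 i \sqrt{2}}{474443212} \approx -4.7927 + 0.00044006 i$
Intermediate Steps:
$Q{\left(u \right)} = \sqrt{-14 + u}$
$T{\left(L,y \right)} = -60 + y^{2} + 2 i \sqrt{2}$ ($T{\left(L,y \right)} = \sqrt{-14 + 6} + \left(y y - 60\right) = \sqrt{-8} + \left(y^{2} - 60\right) = 2 i \sqrt{2} + \left(-60 + y^{2}\right) = -60 + y^{2} + 2 i \sqrt{2}$)
$\frac{-82846 + N}{-56752 + T{\left(-4,296 \right)}} = \frac{-82846 - 64787}{-56752 + \left(-60 + 296^{2} + 2 i \sqrt{2}\right)} = - \frac{147633}{-56752 + \left(-60 + 87616 + 2 i \sqrt{2}\right)} = - \frac{147633}{-56752 + \left(87556 + 2 i \sqrt{2}\right)} = - \frac{147633}{30804 + 2 i \sqrt{2}}$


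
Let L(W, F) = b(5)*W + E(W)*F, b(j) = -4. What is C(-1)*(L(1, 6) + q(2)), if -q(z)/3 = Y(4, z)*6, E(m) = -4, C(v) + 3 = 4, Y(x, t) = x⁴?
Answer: -4636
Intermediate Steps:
C(v) = 1 (C(v) = -3 + 4 = 1)
L(W, F) = -4*F - 4*W (L(W, F) = -4*W - 4*F = -4*F - 4*W)
q(z) = -4608 (q(z) = -3*4⁴*6 = -768*6 = -3*1536 = -4608)
C(-1)*(L(1, 6) + q(2)) = 1*((-4*6 - 4*1) - 4608) = 1*((-24 - 4) - 4608) = 1*(-28 - 4608) = 1*(-4636) = -4636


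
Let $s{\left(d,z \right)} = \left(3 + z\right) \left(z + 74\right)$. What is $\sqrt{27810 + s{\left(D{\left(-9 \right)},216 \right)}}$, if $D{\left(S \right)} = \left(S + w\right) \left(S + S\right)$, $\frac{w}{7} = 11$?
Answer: $2 \sqrt{22830} \approx 302.19$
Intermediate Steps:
$w = 77$ ($w = 7 \cdot 11 = 77$)
$D{\left(S \right)} = 2 S \left(77 + S\right)$ ($D{\left(S \right)} = \left(S + 77\right) \left(S + S\right) = \left(77 + S\right) 2 S = 2 S \left(77 + S\right)$)
$s{\left(d,z \right)} = \left(3 + z\right) \left(74 + z\right)$
$\sqrt{27810 + s{\left(D{\left(-9 \right)},216 \right)}} = \sqrt{27810 + \left(222 + 216^{2} + 77 \cdot 216\right)} = \sqrt{27810 + \left(222 + 46656 + 16632\right)} = \sqrt{27810 + 63510} = \sqrt{91320} = 2 \sqrt{22830}$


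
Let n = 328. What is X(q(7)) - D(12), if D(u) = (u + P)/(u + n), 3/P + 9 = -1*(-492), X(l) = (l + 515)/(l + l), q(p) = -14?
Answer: -245347/13685 ≈ -17.928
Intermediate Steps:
X(l) = (515 + l)/(2*l) (X(l) = (515 + l)/((2*l)) = (515 + l)*(1/(2*l)) = (515 + l)/(2*l))
P = 1/161 (P = 3/(-9 - 1*(-492)) = 3/(-9 + 492) = 3/483 = 3*(1/483) = 1/161 ≈ 0.0062112)
D(u) = (1/161 + u)/(328 + u) (D(u) = (u + 1/161)/(u + 328) = (1/161 + u)/(328 + u))
X(q(7)) - D(12) = (½)*(515 - 14)/(-14) - (1/161 + 12)/(328 + 12) = (½)*(-1/14)*501 - 1933/(340*161) = -501/28 - 1933/(340*161) = -501/28 - 1*1933/54740 = -501/28 - 1933/54740 = -245347/13685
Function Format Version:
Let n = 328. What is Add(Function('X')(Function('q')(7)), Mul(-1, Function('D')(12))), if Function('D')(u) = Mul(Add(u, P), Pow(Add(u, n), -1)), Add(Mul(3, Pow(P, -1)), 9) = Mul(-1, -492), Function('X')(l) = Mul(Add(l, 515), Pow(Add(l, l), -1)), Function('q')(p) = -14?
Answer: Rational(-245347, 13685) ≈ -17.928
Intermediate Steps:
Function('X')(l) = Mul(Rational(1, 2), Pow(l, -1), Add(515, l)) (Function('X')(l) = Mul(Add(515, l), Pow(Mul(2, l), -1)) = Mul(Add(515, l), Mul(Rational(1, 2), Pow(l, -1))) = Mul(Rational(1, 2), Pow(l, -1), Add(515, l)))
P = Rational(1, 161) (P = Mul(3, Pow(Add(-9, Mul(-1, -492)), -1)) = Mul(3, Pow(Add(-9, 492), -1)) = Mul(3, Pow(483, -1)) = Mul(3, Rational(1, 483)) = Rational(1, 161) ≈ 0.0062112)
Function('D')(u) = Mul(Pow(Add(328, u), -1), Add(Rational(1, 161), u)) (Function('D')(u) = Mul(Add(u, Rational(1, 161)), Pow(Add(u, 328), -1)) = Mul(Add(Rational(1, 161), u), Pow(Add(328, u), -1)) = Mul(Pow(Add(328, u), -1), Add(Rational(1, 161), u)))
Add(Function('X')(Function('q')(7)), Mul(-1, Function('D')(12))) = Add(Mul(Rational(1, 2), Pow(-14, -1), Add(515, -14)), Mul(-1, Mul(Pow(Add(328, 12), -1), Add(Rational(1, 161), 12)))) = Add(Mul(Rational(1, 2), Rational(-1, 14), 501), Mul(-1, Mul(Pow(340, -1), Rational(1933, 161)))) = Add(Rational(-501, 28), Mul(-1, Mul(Rational(1, 340), Rational(1933, 161)))) = Add(Rational(-501, 28), Mul(-1, Rational(1933, 54740))) = Add(Rational(-501, 28), Rational(-1933, 54740)) = Rational(-245347, 13685)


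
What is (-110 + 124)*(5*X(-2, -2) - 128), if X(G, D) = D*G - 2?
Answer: -1652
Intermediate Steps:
X(G, D) = -2 + D*G
(-110 + 124)*(5*X(-2, -2) - 128) = (-110 + 124)*(5*(-2 - 2*(-2)) - 128) = 14*(5*(-2 + 4) - 128) = 14*(5*2 - 128) = 14*(10 - 128) = 14*(-118) = -1652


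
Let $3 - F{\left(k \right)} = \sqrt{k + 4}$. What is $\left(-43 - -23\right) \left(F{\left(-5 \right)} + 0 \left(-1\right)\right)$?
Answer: $-60 + 20 i \approx -60.0 + 20.0 i$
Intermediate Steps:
$F{\left(k \right)} = 3 - \sqrt{4 + k}$ ($F{\left(k \right)} = 3 - \sqrt{k + 4} = 3 - \sqrt{4 + k}$)
$\left(-43 - -23\right) \left(F{\left(-5 \right)} + 0 \left(-1\right)\right) = \left(-43 - -23\right) \left(\left(3 - \sqrt{4 - 5}\right) + 0 \left(-1\right)\right) = \left(-43 + 23\right) \left(\left(3 - \sqrt{-1}\right) + 0\right) = - 20 \left(\left(3 - i\right) + 0\right) = - 20 \left(3 - i\right) = -60 + 20 i$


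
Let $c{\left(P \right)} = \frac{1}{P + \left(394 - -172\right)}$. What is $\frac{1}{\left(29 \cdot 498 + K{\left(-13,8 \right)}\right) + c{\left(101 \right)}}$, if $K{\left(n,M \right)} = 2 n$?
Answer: $\frac{667}{9615473} \approx 6.9367 \cdot 10^{-5}$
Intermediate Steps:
$c{\left(P \right)} = \frac{1}{566 + P}$ ($c{\left(P \right)} = \frac{1}{P + \left(394 + 172\right)} = \frac{1}{P + 566} = \frac{1}{566 + P}$)
$\frac{1}{\left(29 \cdot 498 + K{\left(-13,8 \right)}\right) + c{\left(101 \right)}} = \frac{1}{\left(29 \cdot 498 + 2 \left(-13\right)\right) + \frac{1}{566 + 101}} = \frac{1}{\left(14442 - 26\right) + \frac{1}{667}} = \frac{1}{14416 + \frac{1}{667}} = \frac{1}{\frac{9615473}{667}} = \frac{667}{9615473}$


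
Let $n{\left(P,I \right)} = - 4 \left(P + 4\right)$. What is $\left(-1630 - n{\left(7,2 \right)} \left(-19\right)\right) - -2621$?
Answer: $155$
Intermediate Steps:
$n{\left(P,I \right)} = -16 - 4 P$ ($n{\left(P,I \right)} = - 4 \left(4 + P\right) = -16 - 4 P$)
$\left(-1630 - n{\left(7,2 \right)} \left(-19\right)\right) - -2621 = \left(-1630 - \left(-16 - 28\right) \left(-19\right)\right) - -2621 = \left(-1630 - \left(-16 - 28\right) \left(-19\right)\right) + 2621 = \left(-1630 - \left(-44\right) \left(-19\right)\right) + 2621 = \left(-1630 - 836\right) + 2621 = -2466 + 2621 = 155$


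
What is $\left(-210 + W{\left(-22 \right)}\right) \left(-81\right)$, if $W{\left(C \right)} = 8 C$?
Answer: $31266$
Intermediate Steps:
$\left(-210 + W{\left(-22 \right)}\right) \left(-81\right) = \left(-210 + 8 \left(-22\right)\right) \left(-81\right) = \left(-210 - 176\right) \left(-81\right) = \left(-386\right) \left(-81\right) = 31266$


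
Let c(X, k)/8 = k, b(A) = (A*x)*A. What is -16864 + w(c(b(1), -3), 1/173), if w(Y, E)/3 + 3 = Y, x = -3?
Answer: -16945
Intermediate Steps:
b(A) = -3*A² (b(A) = (A*(-3))*A = (-3*A)*A = -3*A²)
c(X, k) = 8*k
w(Y, E) = -9 + 3*Y
-16864 + w(c(b(1), -3), 1/173) = -16864 + (-9 + 3*(8*(-3))) = -16864 + (-9 + 3*(-24)) = -16864 + (-9 - 72) = -16864 - 81 = -16945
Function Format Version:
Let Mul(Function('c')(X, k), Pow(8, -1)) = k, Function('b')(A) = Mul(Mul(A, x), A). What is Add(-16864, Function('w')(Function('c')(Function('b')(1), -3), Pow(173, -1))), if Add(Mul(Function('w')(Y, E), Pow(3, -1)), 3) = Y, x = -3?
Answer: -16945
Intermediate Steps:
Function('b')(A) = Mul(-3, Pow(A, 2)) (Function('b')(A) = Mul(Mul(A, -3), A) = Mul(Mul(-3, A), A) = Mul(-3, Pow(A, 2)))
Function('c')(X, k) = Mul(8, k)
Function('w')(Y, E) = Add(-9, Mul(3, Y))
Add(-16864, Function('w')(Function('c')(Function('b')(1), -3), Pow(173, -1))) = Add(-16864, Add(-9, Mul(3, Mul(8, -3)))) = Add(-16864, Add(-9, Mul(3, -24))) = Add(-16864, Add(-9, -72)) = Add(-16864, -81) = -16945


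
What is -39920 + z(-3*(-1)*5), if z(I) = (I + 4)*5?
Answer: -39825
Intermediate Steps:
z(I) = 20 + 5*I (z(I) = (4 + I)*5 = 20 + 5*I)
-39920 + z(-3*(-1)*5) = -39920 + (20 + 5*(-3*(-1)*5)) = -39920 + (20 + 5*(3*5)) = -39920 + (20 + 5*15) = -39920 + (20 + 75) = -39920 + 95 = -39825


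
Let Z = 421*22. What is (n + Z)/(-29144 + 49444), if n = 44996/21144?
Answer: 48970181/107305800 ≈ 0.45636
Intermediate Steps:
n = 11249/5286 (n = 44996*(1/21144) = 11249/5286 ≈ 2.1281)
Z = 9262
(n + Z)/(-29144 + 49444) = (11249/5286 + 9262)/(-29144 + 49444) = (48970181/5286)/20300 = (48970181/5286)*(1/20300) = 48970181/107305800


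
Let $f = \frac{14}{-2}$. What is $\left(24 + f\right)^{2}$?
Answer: $289$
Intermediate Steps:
$f = -7$ ($f = 14 \left(- \frac{1}{2}\right) = -7$)
$\left(24 + f\right)^{2} = \left(24 - 7\right)^{2} = 17^{2} = 289$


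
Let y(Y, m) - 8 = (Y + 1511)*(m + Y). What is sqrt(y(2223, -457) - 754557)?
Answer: 9*sqrt(72095) ≈ 2416.5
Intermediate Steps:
y(Y, m) = 8 + (1511 + Y)*(Y + m) (y(Y, m) = 8 + (Y + 1511)*(m + Y) = 8 + (1511 + Y)*(Y + m))
sqrt(y(2223, -457) - 754557) = sqrt((8 + 2223**2 + 1511*2223 + 1511*(-457) + 2223*(-457)) - 754557) = sqrt((8 + 4941729 + 3358953 - 690527 - 1015911) - 754557) = sqrt(6594252 - 754557) = sqrt(5839695) = 9*sqrt(72095)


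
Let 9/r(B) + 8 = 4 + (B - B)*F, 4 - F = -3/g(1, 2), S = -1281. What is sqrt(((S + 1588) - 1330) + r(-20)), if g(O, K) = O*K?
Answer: I*sqrt(4101)/2 ≈ 32.02*I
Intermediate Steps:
g(O, K) = K*O
F = 11/2 (F = 4 - (-3)/(2*1) = 4 - (-3)/2 = 4 - 1*(-3/2) = 4 + 3/2 = 11/2 ≈ 5.5000)
r(B) = -9/4 (r(B) = 9/(-8 + (4 + (B - B)*(11/2))) = 9/(-8 + (4 + 0*(11/2))) = 9/(-8 + (4 + 0)) = 9/(-8 + 4) = 9/(-4) = 9*(-1/4) = -9/4)
sqrt(((S + 1588) - 1330) + r(-20)) = sqrt(((-1281 + 1588) - 1330) - 9/4) = sqrt((307 - 1330) - 9/4) = sqrt(-1023 - 9/4) = sqrt(-4101/4) = I*sqrt(4101)/2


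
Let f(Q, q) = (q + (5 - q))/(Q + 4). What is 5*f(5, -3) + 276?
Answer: 2509/9 ≈ 278.78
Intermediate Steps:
f(Q, q) = 5/(4 + Q)
5*f(5, -3) + 276 = 5*(5/(4 + 5)) + 276 = 5*(5/9) + 276 = 25/9 + 276 = 2509/9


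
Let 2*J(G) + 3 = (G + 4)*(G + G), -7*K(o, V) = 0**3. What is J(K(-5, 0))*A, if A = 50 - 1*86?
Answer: 54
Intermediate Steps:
K(o, V) = 0 (K(o, V) = -1/7*0**3 = -1/7*0 = 0)
A = -36 (A = 50 - 86 = -36)
J(G) = -3/2 + G*(4 + G) (J(G) = -3/2 + ((G + 4)*(G + G))/2 = -3/2 + ((4 + G)*(2*G))/2 = -3/2 + (2*G*(4 + G))/2 = -3/2 + G*(4 + G))
J(K(-5, 0))*A = (-3/2 + 0**2 + 4*0)*(-36) = (-3/2 + 0 + 0)*(-36) = -3/2*(-36) = 54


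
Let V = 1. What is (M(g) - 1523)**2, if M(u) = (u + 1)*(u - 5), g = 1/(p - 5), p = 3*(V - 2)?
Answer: 9556822081/4096 ≈ 2.3332e+6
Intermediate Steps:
p = -3 (p = 3*(1 - 2) = 3*(-1) = -3)
g = -1/8 (g = 1/(-3 - 5) = 1/(-8) = -1/8 ≈ -0.12500)
M(u) = (1 + u)*(-5 + u)
(M(g) - 1523)**2 = ((-5 + (-1/8)**2 - 4*(-1/8)) - 1523)**2 = ((-5 + 1/64 + 1/2) - 1523)**2 = (-287/64 - 1523)**2 = (-97759/64)**2 = 9556822081/4096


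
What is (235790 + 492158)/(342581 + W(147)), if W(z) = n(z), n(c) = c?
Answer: 181987/85682 ≈ 2.1240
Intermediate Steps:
W(z) = z
(235790 + 492158)/(342581 + W(147)) = (235790 + 492158)/(342581 + 147) = 727948/342728 = 727948*(1/342728) = 181987/85682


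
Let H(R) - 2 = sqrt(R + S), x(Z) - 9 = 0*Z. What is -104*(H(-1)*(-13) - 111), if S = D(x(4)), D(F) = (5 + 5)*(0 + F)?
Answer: 14248 + 1352*sqrt(89) ≈ 27003.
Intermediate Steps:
x(Z) = 9 (x(Z) = 9 + 0*Z = 9 + 0 = 9)
D(F) = 10*F
S = 90 (S = 10*9 = 90)
H(R) = 2 + sqrt(90 + R) (H(R) = 2 + sqrt(R + 90) = 2 + sqrt(90 + R))
-104*(H(-1)*(-13) - 111) = -104*((2 + sqrt(90 - 1))*(-13) - 111) = -104*((2 + sqrt(89))*(-13) - 111) = -104*((-26 - 13*sqrt(89)) - 111) = -104*(-137 - 13*sqrt(89)) = 14248 + 1352*sqrt(89)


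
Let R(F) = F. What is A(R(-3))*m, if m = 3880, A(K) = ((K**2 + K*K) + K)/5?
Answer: 11640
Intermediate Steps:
A(K) = K/5 + 2*K**2/5 (A(K) = ((K**2 + K**2) + K)*(1/5) = (2*K**2 + K)*(1/5) = (K + 2*K**2)*(1/5) = K/5 + 2*K**2/5)
A(R(-3))*m = ((1/5)*(-3)*(1 + 2*(-3)))*3880 = ((1/5)*(-3)*(1 - 6))*3880 = ((1/5)*(-3)*(-5))*3880 = 3*3880 = 11640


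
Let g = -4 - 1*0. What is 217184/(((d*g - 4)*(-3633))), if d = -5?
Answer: -13574/3633 ≈ -3.7363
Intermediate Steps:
g = -4 (g = -4 + 0 = -4)
217184/(((d*g - 4)*(-3633))) = 217184/(((-5*(-4) - 4)*(-3633))) = 217184/(((20 - 4)*(-3633))) = 217184/((16*(-3633))) = 217184/(-58128) = 217184*(-1/58128) = -13574/3633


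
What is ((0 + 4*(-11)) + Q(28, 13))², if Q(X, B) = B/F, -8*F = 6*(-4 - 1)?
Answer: 369664/225 ≈ 1643.0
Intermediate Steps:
F = 15/4 (F = -3*(-4 - 1)/4 = -3*(-5)/4 = -⅛*(-30) = 15/4 ≈ 3.7500)
Q(X, B) = 4*B/15 (Q(X, B) = B/(15/4) = B*(4/15) = 4*B/15)
((0 + 4*(-11)) + Q(28, 13))² = ((0 + 4*(-11)) + (4/15)*13)² = ((0 - 44) + 52/15)² = (-44 + 52/15)² = (-608/15)² = 369664/225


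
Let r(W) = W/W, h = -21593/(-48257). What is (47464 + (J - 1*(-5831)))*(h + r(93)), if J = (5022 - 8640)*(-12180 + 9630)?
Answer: 58922888250/4387 ≈ 1.3431e+7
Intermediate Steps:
h = 1963/4387 (h = -21593*(-1/48257) = 1963/4387 ≈ 0.44746)
r(W) = 1
J = 9225900 (J = -3618*(-2550) = 9225900)
(47464 + (J - 1*(-5831)))*(h + r(93)) = (47464 + (9225900 - 1*(-5831)))*(1963/4387 + 1) = (47464 + (9225900 + 5831))*(6350/4387) = (47464 + 9231731)*(6350/4387) = 9279195*(6350/4387) = 58922888250/4387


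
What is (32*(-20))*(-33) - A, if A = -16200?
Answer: 37320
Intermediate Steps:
(32*(-20))*(-33) - A = (32*(-20))*(-33) - 1*(-16200) = -640*(-33) + 16200 = 21120 + 16200 = 37320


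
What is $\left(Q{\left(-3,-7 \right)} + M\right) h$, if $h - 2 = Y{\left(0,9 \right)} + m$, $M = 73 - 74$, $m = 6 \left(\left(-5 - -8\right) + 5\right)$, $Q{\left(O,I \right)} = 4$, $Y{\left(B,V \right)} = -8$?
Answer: $126$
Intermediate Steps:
$m = 48$ ($m = 6 \left(\left(-5 + 8\right) + 5\right) = 6 \left(3 + 5\right) = 6 \cdot 8 = 48$)
$M = -1$ ($M = 73 - 74 = -1$)
$h = 42$ ($h = 2 + \left(-8 + 48\right) = 2 + 40 = 42$)
$\left(Q{\left(-3,-7 \right)} + M\right) h = \left(4 - 1\right) 42 = 3 \cdot 42 = 126$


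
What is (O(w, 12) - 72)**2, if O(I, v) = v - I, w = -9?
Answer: 2601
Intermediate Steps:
(O(w, 12) - 72)**2 = ((12 - 1*(-9)) - 72)**2 = ((12 + 9) - 72)**2 = (21 - 72)**2 = (-51)**2 = 2601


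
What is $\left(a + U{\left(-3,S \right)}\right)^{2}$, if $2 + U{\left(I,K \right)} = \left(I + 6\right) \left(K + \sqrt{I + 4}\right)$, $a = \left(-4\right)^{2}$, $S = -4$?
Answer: $25$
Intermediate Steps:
$a = 16$
$U{\left(I,K \right)} = -2 + \left(6 + I\right) \left(K + \sqrt{4 + I}\right)$ ($U{\left(I,K \right)} = -2 + \left(I + 6\right) \left(K + \sqrt{I + 4}\right) = -2 + \left(6 + I\right) \left(K + \sqrt{4 + I}\right)$)
$\left(a + U{\left(-3,S \right)}\right)^{2} = \left(16 - \left(14 - 3 \sqrt{4 - 3}\right)\right)^{2} = \left(16 - \left(14 - 3\right)\right)^{2} = \left(16 - 11\right)^{2} = 5^{2} = 25$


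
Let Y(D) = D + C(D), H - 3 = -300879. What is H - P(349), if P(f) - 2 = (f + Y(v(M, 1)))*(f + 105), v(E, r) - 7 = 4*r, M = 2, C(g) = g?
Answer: -469312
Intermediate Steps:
H = -300876 (H = 3 - 300879 = -300876)
v(E, r) = 7 + 4*r
Y(D) = 2*D (Y(D) = D + D = 2*D)
P(f) = 2 + (22 + f)*(105 + f) (P(f) = 2 + (f + 2*(7 + 4*1))*(f + 105) = 2 + (f + 2*(7 + 4))*(105 + f) = 2 + (f + 2*11)*(105 + f) = 2 + (f + 22)*(105 + f) = 2 + (22 + f)*(105 + f))
H - P(349) = -300876 - (2312 + 349² + 127*349) = -300876 - (2312 + 121801 + 44323) = -300876 - 1*168436 = -300876 - 168436 = -469312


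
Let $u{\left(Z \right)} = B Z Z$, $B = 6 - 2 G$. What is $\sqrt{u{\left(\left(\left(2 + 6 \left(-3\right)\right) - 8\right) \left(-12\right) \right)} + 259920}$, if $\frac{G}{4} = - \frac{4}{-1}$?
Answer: $12 i \sqrt{13171} \approx 1377.2 i$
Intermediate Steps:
$G = 16$ ($G = 4 \left(- \frac{4}{-1}\right) = 4 \left(\left(-4\right) \left(-1\right)\right) = 4 \cdot 4 = 16$)
$B = -26$ ($B = 6 - 32 = -26$)
$u{\left(Z \right)} = - 26 Z^{2}$ ($u{\left(Z \right)} = - 26 Z Z = - 26 Z^{2}$)
$\sqrt{u{\left(\left(\left(2 + 6 \left(-3\right)\right) - 8\right) \left(-12\right) \right)} + 259920} = \sqrt{- 26 \left(\left(\left(2 + 6 \left(-3\right)\right) - 8\right) \left(-12\right)\right)^{2} + 259920} = \sqrt{- 26 \left(\left(\left(2 - 18\right) - 8\right) \left(-12\right)\right)^{2} + 259920} = \sqrt{- 26 \left(\left(-16 - 8\right) \left(-12\right)\right)^{2} + 259920} = \sqrt{- 26 \left(\left(-24\right) \left(-12\right)\right)^{2} + 259920} = \sqrt{- 26 \cdot 288^{2} + 259920} = \sqrt{\left(-26\right) 82944 + 259920} = \sqrt{-2156544 + 259920} = \sqrt{-1896624} = 12 i \sqrt{13171}$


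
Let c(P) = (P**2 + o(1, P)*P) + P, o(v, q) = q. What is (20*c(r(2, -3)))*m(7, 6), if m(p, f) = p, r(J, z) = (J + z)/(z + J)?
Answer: 420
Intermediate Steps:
r(J, z) = 1 (r(J, z) = (J + z)/(J + z) = 1)
c(P) = P + 2*P**2 (c(P) = (P**2 + P*P) + P = (P**2 + P**2) + P = 2*P**2 + P = P + 2*P**2)
(20*c(r(2, -3)))*m(7, 6) = (20*(1*(1 + 2*1)))*7 = (20*(1*(1 + 2)))*7 = (20*(1*3))*7 = (20*3)*7 = 60*7 = 420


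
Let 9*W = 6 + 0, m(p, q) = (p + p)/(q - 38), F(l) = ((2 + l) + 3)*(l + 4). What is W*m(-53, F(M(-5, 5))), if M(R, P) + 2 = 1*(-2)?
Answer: 106/57 ≈ 1.8596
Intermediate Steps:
M(R, P) = -4 (M(R, P) = -2 + 1*(-2) = -2 - 2 = -4)
F(l) = (4 + l)*(5 + l) (F(l) = (5 + l)*(4 + l) = (4 + l)*(5 + l))
m(p, q) = 2*p/(-38 + q) (m(p, q) = (2*p)/(-38 + q) = 2*p/(-38 + q))
W = ⅔ (W = (6 + 0)/9 = (⅑)*6 = ⅔ ≈ 0.66667)
W*m(-53, F(M(-5, 5))) = 2*(2*(-53)/(-38 + (20 + (-4)² + 9*(-4))))/3 = 2*(2*(-53)/(-38 + (20 + 16 - 36)))/3 = 2*(2*(-53)/(-38 + 0))/3 = 2*(2*(-53)/(-38))/3 = 2*(2*(-53)*(-1/38))/3 = (⅔)*(53/19) = 106/57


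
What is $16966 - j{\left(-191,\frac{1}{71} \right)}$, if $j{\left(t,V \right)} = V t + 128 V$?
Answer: $\frac{1204649}{71} \approx 16967.0$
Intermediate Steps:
$j{\left(t,V \right)} = 128 V + V t$
$16966 - j{\left(-191,\frac{1}{71} \right)} = 16966 - \frac{128 - 191}{71} = 16966 - \frac{1}{71} \left(-63\right) = 16966 - - \frac{63}{71} = 16966 + \frac{63}{71} = \frac{1204649}{71}$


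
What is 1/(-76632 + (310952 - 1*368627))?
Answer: -1/134307 ≈ -7.4456e-6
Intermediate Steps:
1/(-76632 + (310952 - 1*368627)) = 1/(-76632 + (310952 - 368627)) = 1/(-76632 - 57675) = 1/(-134307) = -1/134307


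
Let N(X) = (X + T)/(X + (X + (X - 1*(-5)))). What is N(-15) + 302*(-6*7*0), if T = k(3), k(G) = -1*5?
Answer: ½ ≈ 0.50000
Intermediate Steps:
k(G) = -5
T = -5
N(X) = (-5 + X)/(5 + 3*X) (N(X) = (X - 5)/(X + (X + (X - 1*(-5)))) = (-5 + X)/(X + (X + (X + 5))) = (-5 + X)/(X + (X + (5 + X))) = (-5 + X)/(X + (5 + 2*X)) = (-5 + X)/(5 + 3*X))
N(-15) + 302*(-6*7*0) = (-5 - 15)/(5 + 3*(-15)) + 302*(-6*7*0) = -20/(5 - 45) + 302*(-42*0) = -20/(-40) + 302*0 = -1/40*(-20) + 0 = ½ + 0 = ½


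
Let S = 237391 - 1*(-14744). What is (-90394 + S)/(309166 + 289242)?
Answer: 161741/598408 ≈ 0.27029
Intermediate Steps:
S = 252135 (S = 237391 + 14744 = 252135)
(-90394 + S)/(309166 + 289242) = (-90394 + 252135)/(309166 + 289242) = 161741/598408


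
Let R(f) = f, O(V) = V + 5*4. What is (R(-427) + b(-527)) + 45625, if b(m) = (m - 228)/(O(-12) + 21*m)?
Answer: 499845437/11059 ≈ 45198.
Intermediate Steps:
O(V) = 20 + V (O(V) = V + 20 = 20 + V)
b(m) = (-228 + m)/(8 + 21*m) (b(m) = (m - 228)/((20 - 12) + 21*m) = (-228 + m)/(8 + 21*m))
(R(-427) + b(-527)) + 45625 = (-427 + (-228 - 527)/(8 + 21*(-527))) + 45625 = (-427 - 755/(8 - 11067)) + 45625 = (-427 - 755/(-11059)) + 45625 = (-427 - 1/11059*(-755)) + 45625 = (-427 + 755/11059) + 45625 = -4721438/11059 + 45625 = 499845437/11059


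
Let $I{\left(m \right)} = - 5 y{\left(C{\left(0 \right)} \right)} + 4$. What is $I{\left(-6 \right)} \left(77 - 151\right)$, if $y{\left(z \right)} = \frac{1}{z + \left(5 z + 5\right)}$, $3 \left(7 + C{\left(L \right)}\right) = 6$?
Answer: $- \frac{1554}{5} \approx -310.8$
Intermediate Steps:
$C{\left(L \right)} = -5$ ($C{\left(L \right)} = -7 + \frac{1}{3} \cdot 6 = -7 + 2 = -5$)
$y{\left(z \right)} = \frac{1}{5 + 6 z}$ ($y{\left(z \right)} = \frac{1}{z + \left(5 + 5 z\right)} = \frac{1}{5 + 6 z}$)
$I{\left(m \right)} = \frac{21}{5}$ ($I{\left(m \right)} = - \frac{5}{5 + 6 \left(-5\right)} + 4 = - \frac{5}{5 - 30} + 4 = - \frac{5}{-25} + 4 = \left(-5\right) \left(- \frac{1}{25}\right) + 4 = \frac{1}{5} + 4 = \frac{21}{5}$)
$I{\left(-6 \right)} \left(77 - 151\right) = \frac{21 \left(77 - 151\right)}{5} = \frac{21}{5} \left(-74\right) = - \frac{1554}{5}$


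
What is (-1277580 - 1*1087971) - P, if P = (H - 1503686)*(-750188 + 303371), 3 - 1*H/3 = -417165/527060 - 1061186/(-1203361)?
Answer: -85225947492120811198989/126848689732 ≈ -6.7187e+11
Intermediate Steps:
H = 1107253046631/126848689732 (H = 9 - 3*(-417165/527060 - 1061186/(-1203361)) = 9 - 3*(-417165*1/527060 - 1061186*(-1/1203361)) = 9 - 3*(-83433/105412 + 1061186/1203361) = 9 - 3*11461720319/126848689732 = 9 - 34385160957/126848689732 = 1107253046631/126848689732 ≈ 8.7289)
P = 85225647425075966976657/126848689732 (P = (1107253046631/126848689732 - 1503686)*(-750188 + 303371) = -190739491615305521/126848689732*(-446817) = 85225647425075966976657/126848689732 ≈ 6.7187e+11)
(-1277580 - 1*1087971) - P = (-1277580 - 1*1087971) - 1*85225647425075966976657/126848689732 = (-1277580 - 1087971) - 85225647425075966976657/126848689732 = -2365551 - 85225647425075966976657/126848689732 = -85225947492120811198989/126848689732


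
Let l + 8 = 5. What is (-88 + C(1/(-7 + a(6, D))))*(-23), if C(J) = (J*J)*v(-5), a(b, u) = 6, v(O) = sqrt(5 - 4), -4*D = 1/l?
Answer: 2001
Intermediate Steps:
l = -3 (l = -8 + 5 = -3)
D = 1/12 (D = -1/4/(-3) = -1/4*(-1/3) = 1/12 ≈ 0.083333)
v(O) = 1 (v(O) = sqrt(1) = 1)
C(J) = J**2 (C(J) = (J*J)*1 = J**2*1 = J**2)
(-88 + C(1/(-7 + a(6, D))))*(-23) = (-88 + (1/(-7 + 6))**2)*(-23) = (-88 + (1/(-1))**2)*(-23) = (-88 + (-1)**2)*(-23) = (-88 + 1)*(-23) = -87*(-23) = 2001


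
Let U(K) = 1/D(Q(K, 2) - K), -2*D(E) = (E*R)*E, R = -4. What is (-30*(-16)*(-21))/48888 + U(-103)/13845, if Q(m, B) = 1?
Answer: -5989900703/29051018880 ≈ -0.20619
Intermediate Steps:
D(E) = 2*E² (D(E) = -E*(-4)*E/2 = -(-4*E)*E/2 = -(-2)*E² = 2*E²)
U(K) = 1/(2*(1 - K)²)
(-30*(-16)*(-21))/48888 + U(-103)/13845 = (-30*(-16)*(-21))/48888 + (1/(2*(-1 - 103)²))/13845 = (480*(-21))*(1/48888) + ((½)/(-104)²)*(1/13845) = -10080*1/48888 + ((½)*(1/10816))*(1/13845) = -20/97 + (1/21632)*(1/13845) = -20/97 + 1/299495040 = -5989900703/29051018880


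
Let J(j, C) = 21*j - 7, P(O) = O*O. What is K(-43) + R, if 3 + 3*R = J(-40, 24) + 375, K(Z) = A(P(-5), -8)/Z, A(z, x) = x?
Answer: -20401/129 ≈ -158.15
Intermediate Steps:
P(O) = O**2
J(j, C) = -7 + 21*j
K(Z) = -8/Z
R = -475/3 (R = -1 + ((-7 + 21*(-40)) + 375)/3 = -1 + ((-7 - 840) + 375)/3 = -1 + (-847 + 375)/3 = -1 + (1/3)*(-472) = -1 - 472/3 = -475/3 ≈ -158.33)
K(-43) + R = -8/(-43) - 475/3 = -8*(-1/43) - 475/3 = 8/43 - 475/3 = -20401/129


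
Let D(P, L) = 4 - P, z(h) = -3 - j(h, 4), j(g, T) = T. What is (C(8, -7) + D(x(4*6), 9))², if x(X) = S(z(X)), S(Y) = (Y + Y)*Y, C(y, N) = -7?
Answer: 10201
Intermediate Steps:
z(h) = -7 (z(h) = -3 - 1*4 = -3 - 4 = -7)
S(Y) = 2*Y² (S(Y) = (2*Y)*Y = 2*Y²)
x(X) = 98 (x(X) = 2*(-7)² = 2*49 = 98)
(C(8, -7) + D(x(4*6), 9))² = (-7 + (4 - 1*98))² = (-7 + (4 - 98))² = (-7 - 94)² = (-101)² = 10201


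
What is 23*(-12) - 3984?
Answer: -4260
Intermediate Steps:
23*(-12) - 3984 = -276 - 3984 = -4260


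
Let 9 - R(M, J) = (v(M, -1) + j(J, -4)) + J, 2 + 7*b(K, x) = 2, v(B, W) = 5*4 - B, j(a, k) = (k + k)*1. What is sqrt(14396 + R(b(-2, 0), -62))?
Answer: 7*sqrt(295) ≈ 120.23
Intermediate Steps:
j(a, k) = 2*k (j(a, k) = (2*k)*1 = 2*k)
v(B, W) = 20 - B
b(K, x) = 0 (b(K, x) = -2/7 + (1/7)*2 = -2/7 + 2/7 = 0)
R(M, J) = -3 + M - J (R(M, J) = 9 - (((20 - M) + 2*(-4)) + J) = 9 - (((20 - M) - 8) + J) = 9 - ((12 - M) + J) = 9 - (12 + J - M) = 9 + (-12 + M - J) = -3 + M - J)
sqrt(14396 + R(b(-2, 0), -62)) = sqrt(14396 + (-3 + 0 - 1*(-62))) = sqrt(14396 + (-3 + 0 + 62)) = sqrt(14396 + 59) = sqrt(14455) = 7*sqrt(295)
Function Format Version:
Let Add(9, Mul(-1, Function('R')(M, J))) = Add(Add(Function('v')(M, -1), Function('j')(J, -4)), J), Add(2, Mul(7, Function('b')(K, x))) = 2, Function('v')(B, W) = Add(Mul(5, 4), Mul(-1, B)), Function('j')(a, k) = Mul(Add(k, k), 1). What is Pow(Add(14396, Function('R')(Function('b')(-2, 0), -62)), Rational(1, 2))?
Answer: Mul(7, Pow(295, Rational(1, 2))) ≈ 120.23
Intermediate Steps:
Function('j')(a, k) = Mul(2, k) (Function('j')(a, k) = Mul(Mul(2, k), 1) = Mul(2, k))
Function('v')(B, W) = Add(20, Mul(-1, B))
Function('b')(K, x) = 0 (Function('b')(K, x) = Add(Rational(-2, 7), Mul(Rational(1, 7), 2)) = Add(Rational(-2, 7), Rational(2, 7)) = 0)
Function('R')(M, J) = Add(-3, M, Mul(-1, J)) (Function('R')(M, J) = Add(9, Mul(-1, Add(Add(Add(20, Mul(-1, M)), Mul(2, -4)), J))) = Add(9, Mul(-1, Add(Add(Add(20, Mul(-1, M)), -8), J))) = Add(9, Mul(-1, Add(Add(12, Mul(-1, M)), J))) = Add(9, Mul(-1, Add(12, J, Mul(-1, M)))) = Add(9, Add(-12, M, Mul(-1, J))) = Add(-3, M, Mul(-1, J)))
Pow(Add(14396, Function('R')(Function('b')(-2, 0), -62)), Rational(1, 2)) = Pow(Add(14396, Add(-3, 0, Mul(-1, -62))), Rational(1, 2)) = Pow(Add(14396, Add(-3, 0, 62)), Rational(1, 2)) = Pow(Add(14396, 59), Rational(1, 2)) = Pow(14455, Rational(1, 2)) = Mul(7, Pow(295, Rational(1, 2)))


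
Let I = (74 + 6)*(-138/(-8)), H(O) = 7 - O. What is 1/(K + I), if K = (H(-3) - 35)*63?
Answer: -1/195 ≈ -0.0051282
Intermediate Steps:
K = -1575 (K = ((7 - 1*(-3)) - 35)*63 = ((7 + 3) - 35)*63 = (10 - 35)*63 = -25*63 = -1575)
I = 1380 (I = 80*(-138*(-⅛)) = 80*(69/4) = 1380)
1/(K + I) = 1/(-1575 + 1380) = 1/(-195) = -1/195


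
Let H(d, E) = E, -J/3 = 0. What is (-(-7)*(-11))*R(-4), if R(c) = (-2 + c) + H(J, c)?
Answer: 770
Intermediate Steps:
J = 0 (J = -3*0 = 0)
R(c) = -2 + 2*c (R(c) = (-2 + c) + c = -2 + 2*c)
(-(-7)*(-11))*R(-4) = (-(-7)*(-11))*(-2 + 2*(-4)) = (-7*11)*(-2 - 8) = -77*(-10) = 770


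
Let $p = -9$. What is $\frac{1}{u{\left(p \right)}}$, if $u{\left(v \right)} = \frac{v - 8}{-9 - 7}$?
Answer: $\frac{16}{17} \approx 0.94118$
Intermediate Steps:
$u{\left(v \right)} = \frac{1}{2} - \frac{v}{16}$ ($u{\left(v \right)} = \frac{-8 + v}{-16} = \left(-8 + v\right) \left(- \frac{1}{16}\right) = \frac{1}{2} - \frac{v}{16}$)
$\frac{1}{u{\left(p \right)}} = \frac{1}{\frac{1}{2} - - \frac{9}{16}} = \frac{1}{\frac{1}{2} + \frac{9}{16}} = \frac{1}{\frac{17}{16}} = \frac{16}{17}$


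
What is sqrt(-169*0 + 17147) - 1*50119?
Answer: -50119 + sqrt(17147) ≈ -49988.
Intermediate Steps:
sqrt(-169*0 + 17147) - 1*50119 = sqrt(0 + 17147) - 50119 = sqrt(17147) - 50119 = -50119 + sqrt(17147)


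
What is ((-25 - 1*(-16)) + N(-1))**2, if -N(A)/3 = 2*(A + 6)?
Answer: 1521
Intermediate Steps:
N(A) = -36 - 6*A (N(A) = -6*(A + 6) = -6*(6 + A) = -3*(12 + 2*A) = -36 - 6*A)
((-25 - 1*(-16)) + N(-1))**2 = ((-25 - 1*(-16)) + (-36 - 6*(-1)))**2 = ((-25 + 16) + (-36 + 6))**2 = (-9 - 30)**2 = (-39)**2 = 1521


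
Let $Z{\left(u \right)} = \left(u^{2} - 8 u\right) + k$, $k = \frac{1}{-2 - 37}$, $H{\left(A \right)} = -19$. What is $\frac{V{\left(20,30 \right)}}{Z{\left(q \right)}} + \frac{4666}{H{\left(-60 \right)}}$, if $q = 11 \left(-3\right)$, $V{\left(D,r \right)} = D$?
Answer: $- \frac{123095668}{501277} \approx -245.56$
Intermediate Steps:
$k = - \frac{1}{39}$ ($k = \frac{1}{-39} = - \frac{1}{39} \approx -0.025641$)
$q = -33$
$Z{\left(u \right)} = - \frac{1}{39} + u^{2} - 8 u$ ($Z{\left(u \right)} = \left(u^{2} - 8 u\right) - \frac{1}{39} = - \frac{1}{39} + u^{2} - 8 u$)
$\frac{V{\left(20,30 \right)}}{Z{\left(q \right)}} + \frac{4666}{H{\left(-60 \right)}} = \frac{20}{- \frac{1}{39} + \left(-33\right)^{2} - -264} + \frac{4666}{-19} = \frac{20}{- \frac{1}{39} + 1089 + 264} + 4666 \left(- \frac{1}{19}\right) = \frac{20}{\frac{52766}{39}} - \frac{4666}{19} = 20 \cdot \frac{39}{52766} - \frac{4666}{19} = \frac{390}{26383} - \frac{4666}{19} = - \frac{123095668}{501277}$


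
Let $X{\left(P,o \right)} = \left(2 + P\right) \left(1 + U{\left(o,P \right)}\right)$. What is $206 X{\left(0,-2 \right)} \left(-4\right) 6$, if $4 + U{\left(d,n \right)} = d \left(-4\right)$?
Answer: $-49440$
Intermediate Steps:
$U{\left(d,n \right)} = -4 - 4 d$ ($U{\left(d,n \right)} = -4 + d \left(-4\right) = -4 - 4 d$)
$X{\left(P,o \right)} = \left(-3 - 4 o\right) \left(2 + P\right)$ ($X{\left(P,o \right)} = \left(2 + P\right) \left(1 - \left(4 + 4 o\right)\right) = \left(2 + P\right) \left(-3 - 4 o\right) = \left(-3 - 4 o\right) \left(2 + P\right)$)
$206 X{\left(0,-2 \right)} \left(-4\right) 6 = 206 \left(-6 + 0 - -16 - 0 \left(1 - 2\right)\right) \left(-4\right) 6 = 206 \left(-6 + 0 + 16 - 0 \left(-1\right)\right) \left(-4\right) 6 = 206 \left(-6 + 0 + 16 + 0\right) \left(-4\right) 6 = 206 \cdot 10 \left(-4\right) 6 = 206 \left(\left(-40\right) 6\right) = 206 \left(-240\right) = -49440$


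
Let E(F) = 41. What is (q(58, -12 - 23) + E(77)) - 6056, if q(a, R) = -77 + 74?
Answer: -6018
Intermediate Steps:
q(a, R) = -3
(q(58, -12 - 23) + E(77)) - 6056 = (-3 + 41) - 6056 = 38 - 6056 = -6018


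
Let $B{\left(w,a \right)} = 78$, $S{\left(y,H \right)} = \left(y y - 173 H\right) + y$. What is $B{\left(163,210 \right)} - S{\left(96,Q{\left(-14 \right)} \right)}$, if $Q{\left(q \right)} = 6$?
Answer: $-8196$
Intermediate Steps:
$S{\left(y,H \right)} = y + y^{2} - 173 H$ ($S{\left(y,H \right)} = \left(y^{2} - 173 H\right) + y = y + y^{2} - 173 H$)
$B{\left(163,210 \right)} - S{\left(96,Q{\left(-14 \right)} \right)} = 78 - \left(96 + 96^{2} - 1038\right) = 78 - \left(96 + 9216 - 1038\right) = 78 - 8274 = -8196$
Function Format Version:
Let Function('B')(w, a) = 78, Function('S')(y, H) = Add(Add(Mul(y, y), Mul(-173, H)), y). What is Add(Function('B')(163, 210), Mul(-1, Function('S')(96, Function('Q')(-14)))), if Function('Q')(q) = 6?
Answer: -8196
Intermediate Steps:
Function('S')(y, H) = Add(y, Pow(y, 2), Mul(-173, H)) (Function('S')(y, H) = Add(Add(Pow(y, 2), Mul(-173, H)), y) = Add(y, Pow(y, 2), Mul(-173, H)))
Add(Function('B')(163, 210), Mul(-1, Function('S')(96, Function('Q')(-14)))) = Add(78, Mul(-1, Add(96, Pow(96, 2), Mul(-173, 6)))) = Add(78, Mul(-1, Add(96, 9216, -1038))) = Add(78, Mul(-1, 8274)) = Add(78, -8274) = -8196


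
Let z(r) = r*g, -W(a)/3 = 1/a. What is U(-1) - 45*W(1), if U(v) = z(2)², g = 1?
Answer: 139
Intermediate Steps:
W(a) = -3/a
z(r) = r (z(r) = r*1 = r)
U(v) = 4 (U(v) = 2² = 4)
U(-1) - 45*W(1) = 4 - (-135)/1 = 4 - (-135) = 4 - 45*(-3) = 4 + 135 = 139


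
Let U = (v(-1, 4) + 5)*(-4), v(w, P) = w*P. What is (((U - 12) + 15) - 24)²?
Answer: 625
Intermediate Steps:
v(w, P) = P*w
U = -4 (U = (4*(-1) + 5)*(-4) = (-4 + 5)*(-4) = 1*(-4) = -4)
(((U - 12) + 15) - 24)² = (((-4 - 12) + 15) - 24)² = ((-16 + 15) - 24)² = (-1 - 24)² = (-25)² = 625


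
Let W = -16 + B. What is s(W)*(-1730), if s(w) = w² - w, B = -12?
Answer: -1404760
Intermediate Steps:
W = -28 (W = -16 - 12 = -28)
s(W)*(-1730) = -28*(-1 - 28)*(-1730) = -28*(-29)*(-1730) = 812*(-1730) = -1404760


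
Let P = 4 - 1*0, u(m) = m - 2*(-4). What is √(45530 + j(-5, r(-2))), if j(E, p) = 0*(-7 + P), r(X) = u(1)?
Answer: √45530 ≈ 213.38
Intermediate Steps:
u(m) = 8 + m (u(m) = m + 8 = 8 + m)
P = 4 (P = 4 + 0 = 4)
r(X) = 9 (r(X) = 8 + 1 = 9)
j(E, p) = 0 (j(E, p) = 0*(-7 + 4) = 0*(-3) = 0)
√(45530 + j(-5, r(-2))) = √(45530 + 0) = √45530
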